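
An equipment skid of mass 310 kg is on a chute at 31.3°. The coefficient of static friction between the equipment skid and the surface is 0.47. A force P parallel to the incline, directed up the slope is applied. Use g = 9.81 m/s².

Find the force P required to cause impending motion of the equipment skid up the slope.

P ≈ 2800 N

At impending motion up the slope, friction acts down-slope at its limit: f = μ_s N.
P is parallel to the surface, so N = m g cos θ = 2600 N.
Along the incline: P = m g sin θ + μ_s N = 1580 + 0.47×2600 = 2800 N.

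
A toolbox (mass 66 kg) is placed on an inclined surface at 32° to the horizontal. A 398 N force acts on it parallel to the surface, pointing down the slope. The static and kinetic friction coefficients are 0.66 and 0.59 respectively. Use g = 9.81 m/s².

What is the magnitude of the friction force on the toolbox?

f ≈ 324 N (up the incline)

The normal reaction is N = m g cos θ = 549.1 N.
For equilibrium along the incline the friction force must supply f = m g sin θ + P = 343.1 + 398 = 741.1 N (positive meaning up-slope).
Static friction can supply at most μ_s N = 362.4 N.
|741.1| exceeds 362.4 N, so the toolbox slips down-slope; friction is kinetic, f = μ_k N = 0.59×549.1 = 324 N.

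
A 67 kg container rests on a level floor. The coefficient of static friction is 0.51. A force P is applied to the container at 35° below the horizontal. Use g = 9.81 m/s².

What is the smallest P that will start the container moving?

P ≈ 637 N

N = m g + P sin α (the push presses the container into the level floor).
At impending slip, P cos α = μ_s N = μ_s (m g + P sin α).
Solving: P (cos α − μ_s sin α) = μ_s m g → P = 0.51×657/(cos 35° − 0.51 sin 35°) = 335/0.5266 = 637 N.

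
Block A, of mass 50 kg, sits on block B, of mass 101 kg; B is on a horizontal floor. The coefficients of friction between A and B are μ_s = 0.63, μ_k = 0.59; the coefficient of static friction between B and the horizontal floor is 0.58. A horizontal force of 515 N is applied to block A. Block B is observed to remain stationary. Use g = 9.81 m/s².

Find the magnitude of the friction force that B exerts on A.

f ≈ 289 N

Between the blocks, N₁ = m_A g = 490.5 N.
So the A–B interface can sustain at most μ_s N₁ = 309 N of static friction.
P = 515 N exceeds that limit, so A slips over B and the interface friction becomes kinetic: f₁ = μ_k N₁ = 0.59×490.5 = 289 N.
B experiences an equal 289 N forward from A (third law). B is in equilibrium, so the floor supplies f₂ = 289 N of static friction (limit μ_s(m_A+m_B)g = 859.2 N, not exceeded).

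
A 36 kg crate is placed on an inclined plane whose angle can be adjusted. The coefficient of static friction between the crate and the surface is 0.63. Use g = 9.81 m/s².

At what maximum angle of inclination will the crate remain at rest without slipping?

At the slip threshold, m g sin θ = μ_s · m g cos θ, so tan θ = μ_s.
θ_max = arctan(0.63) = 32.2°.

θ_max ≈ 32.2°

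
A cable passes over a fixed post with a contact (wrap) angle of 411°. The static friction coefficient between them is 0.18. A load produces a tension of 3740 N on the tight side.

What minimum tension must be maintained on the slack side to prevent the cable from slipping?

Capstan equation at impending slip: T_tight/T_slack = e^{μβ}.
β = 411° = 7.173 rad; e^{μβ} = e^{0.18×7.173} = 3.637.
T_slack = T_tight / e^{μβ} = 3740 / 3.637 = 1030 N.

T_min ≈ 1030 N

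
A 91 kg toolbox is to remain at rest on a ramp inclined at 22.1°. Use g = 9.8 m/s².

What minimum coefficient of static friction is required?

μ_s,min ≈ 0.406

At the slip threshold m g sin θ = μ_s m g cos θ, so μ_s,min = tan θ.
μ_s,min = tan 22.1° = 0.406.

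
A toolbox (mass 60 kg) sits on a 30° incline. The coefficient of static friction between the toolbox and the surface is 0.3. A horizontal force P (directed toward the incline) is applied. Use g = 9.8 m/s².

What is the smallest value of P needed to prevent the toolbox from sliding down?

The toolbox tends to slide down (tan θ > μ_s), so at the point of impending slip friction acts up-slope at its limit: f = μ_s N.
Perpendicular to the incline: N = m g cos θ + P sin θ.
Along the incline: P cos θ + μ_s N = m g sin θ, i.e. P cos θ + μ_s (m g cos θ + P sin θ) = m g sin θ.
Solving, P (cos θ + μ_s sin θ) = m g (sin θ − μ_s cos θ), so P = 588×0.2402/1.016 = 139 N.

P_min ≈ 139 N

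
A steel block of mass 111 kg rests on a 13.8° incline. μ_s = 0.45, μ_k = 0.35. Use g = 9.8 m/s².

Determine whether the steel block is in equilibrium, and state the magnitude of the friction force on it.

N = m g cos θ = 1060 N.
Down-slope weight component: m g sin θ = 259 N.
μ_s N = 475 N.
259 ≤ 475 N, so it stays put; friction = 259 N.

f ≈ 259 N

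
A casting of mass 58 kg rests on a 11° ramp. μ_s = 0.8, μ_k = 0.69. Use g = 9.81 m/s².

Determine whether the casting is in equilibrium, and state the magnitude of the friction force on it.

N = m g cos θ = 559 N.
Down-slope weight component: m g sin θ = 109 N.
μ_s N = 447 N.
109 ≤ 447 N, so it stays put; friction = 109 N.

f ≈ 109 N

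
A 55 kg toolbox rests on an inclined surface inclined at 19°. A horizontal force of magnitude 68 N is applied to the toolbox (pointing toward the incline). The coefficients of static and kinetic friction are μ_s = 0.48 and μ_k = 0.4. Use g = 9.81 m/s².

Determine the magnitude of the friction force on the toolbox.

f ≈ 111 N (up the incline)

Normal direction: N = m g cos θ + P sin θ = 532.3 N.
Along the incline, the net driving force (taking up-slope positive) is P cos θ − m g sin θ = 64.3 − 175.7 = -111.4 N, so equilibrium requires friction f = 111.4 N (up-slope).
Maximum static friction: μ_s N = 0.48 × 532.3 = 255.5 N.
|f_req| = 111.4 ≤ 255.5 N → the toolbox is in equilibrium; friction equals the required value.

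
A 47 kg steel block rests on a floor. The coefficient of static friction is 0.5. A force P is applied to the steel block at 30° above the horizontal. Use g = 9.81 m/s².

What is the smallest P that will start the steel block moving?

N = m g − P sin α (the pull lifts the steel block).
At impending slip, P cos α = μ_s N = μ_s (m g − P sin α).
Solving: P (cos α + μ_s sin α) = μ_s m g → P = 0.5×461/(cos 30° + 0.5 sin 30°) = 231/1.116 = 207 N.

P ≈ 207 N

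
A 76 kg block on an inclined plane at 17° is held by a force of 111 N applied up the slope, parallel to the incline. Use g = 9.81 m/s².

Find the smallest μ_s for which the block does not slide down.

μ_s,min ≈ 0.15

N = m g cos θ = 713 N.
Friction must make up the shortfall along the incline: f = m g sin θ − P = 218 − 111 = 107 N.
At the threshold f = μ_s N, so μ_s,min = 107/713 = 0.15.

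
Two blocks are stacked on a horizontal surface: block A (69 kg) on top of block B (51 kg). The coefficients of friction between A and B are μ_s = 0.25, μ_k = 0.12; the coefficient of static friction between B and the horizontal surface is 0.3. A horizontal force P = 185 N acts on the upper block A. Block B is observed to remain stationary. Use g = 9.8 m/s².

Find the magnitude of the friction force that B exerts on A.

f ≈ 81.1 N

Normal force at the A–B interface: N₁ = m_A g = 676.2 N.
So the A–B interface can sustain at most μ_s N₁ = 169.1 N of static friction.
Since P = 185 N > 169.1 N, A slides on B; the A–B friction is kinetic: f₁ = μ_k N₁ = 0.12×676.2 = 81.1 N.
By Newton's third law B feels 81.1 N forward from A. With B stationary, the floor's static friction on B balances it: f₂ = 81.1 N (well within μ_s(m_A+m_B)g = 352.8 N).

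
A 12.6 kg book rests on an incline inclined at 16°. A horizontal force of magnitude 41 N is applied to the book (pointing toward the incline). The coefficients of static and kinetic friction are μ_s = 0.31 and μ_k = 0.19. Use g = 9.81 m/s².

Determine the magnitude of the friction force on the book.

Resolve perpendicular to the incline: N = m g cos θ + P sin θ = 12.6×9.81×cos 16° + 41×sin 16° = 130.1 N.
Along the incline, the net driving force (taking up-slope positive) is P cos θ − m g sin θ = 39.41 − 34.07 = 5.341 N, so equilibrium requires friction f = -5.341 N (down-slope).
Maximum static friction: μ_s N = 0.31 × 130.1 = 40.34 N.
Since 5.341 N is within the 40.34 N limit, the book stays put and friction is exactly 5.34 N.

f ≈ 5.34 N (down the incline)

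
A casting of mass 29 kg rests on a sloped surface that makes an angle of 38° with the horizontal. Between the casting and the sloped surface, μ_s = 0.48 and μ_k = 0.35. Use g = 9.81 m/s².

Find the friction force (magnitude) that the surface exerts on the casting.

f ≈ 78.5 N (up the incline)

Normal force: N = m g cos θ = 29 × 9.81 × cos 38° = 224.2 N.
For equilibrium along the incline, friction must balance the weight component: f = m g sin θ = 175.1 N up the slope.
Maximum static friction available: μ_s N = 0.48 × 224.2 = 107.6 N.
|175.1| exceeds 107.6 N, so the casting slips down-slope; friction is kinetic, f = μ_k N = 0.35×224.2 = 78.5 N.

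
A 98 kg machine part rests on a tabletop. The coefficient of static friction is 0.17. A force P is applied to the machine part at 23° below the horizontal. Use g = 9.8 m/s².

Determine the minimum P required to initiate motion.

N = m g + P sin α (the push presses the machine part into the tabletop).
At impending slip, P cos α = μ_s N = μ_s (m g + P sin α).
Solving: P (cos α − μ_s sin α) = μ_s m g → P = 0.17×960/(cos 23° − 0.17 sin 23°) = 163/0.8541 = 191 N.

P ≈ 191 N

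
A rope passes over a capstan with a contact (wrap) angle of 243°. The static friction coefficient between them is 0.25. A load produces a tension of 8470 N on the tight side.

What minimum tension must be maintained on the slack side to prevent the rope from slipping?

T_min ≈ 2930 N

Capstan equation at impending slip: T_tight/T_slack = e^{μβ}.
β = 243° = 4.241 rad; e^{μβ} = e^{0.25×4.241} = 2.887.
T_slack = T_tight / e^{μβ} = 8470 / 2.887 = 2930 N.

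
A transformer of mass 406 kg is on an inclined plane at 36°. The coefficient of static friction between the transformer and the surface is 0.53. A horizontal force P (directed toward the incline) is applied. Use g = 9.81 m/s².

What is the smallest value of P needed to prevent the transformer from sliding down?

The transformer tends to slide down (tan θ > μ_s), so at the point of impending slip friction acts up-slope at its limit: f = μ_s N.
Perpendicular to the incline: N = m g cos θ + P sin θ.
Along the incline: P cos θ + μ_s N = m g sin θ, i.e. P cos θ + μ_s (m g cos θ + P sin θ) = m g sin θ.
Solving, P (cos θ + μ_s sin θ) = m g (sin θ − μ_s cos θ), so P = 3980×0.159/1.121 = 565 N.

P_min ≈ 565 N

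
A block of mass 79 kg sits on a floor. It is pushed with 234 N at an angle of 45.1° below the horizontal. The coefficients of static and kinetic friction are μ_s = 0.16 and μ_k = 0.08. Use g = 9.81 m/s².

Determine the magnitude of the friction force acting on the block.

N = m g + P sin α = 775 + 234×sin 45.1° = 940.7 N.
Horizontally, friction must balance P cos α = 165.2 N.
The static-friction limit is μ_s N = 150.5 N.
The required friction exceeds μ_s N, so the block moves and f = μ_k N = 75.3 N.

f ≈ 75.3 N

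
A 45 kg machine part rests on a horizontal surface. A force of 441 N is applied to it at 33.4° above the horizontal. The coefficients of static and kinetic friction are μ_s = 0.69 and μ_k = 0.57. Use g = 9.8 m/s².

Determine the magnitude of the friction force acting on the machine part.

f ≈ 113 N

Vertical equilibrium gives N = m g − P sin α = 198.2 N.
For equilibrium, f = P cos α = 441×cos 33.4° = 368.2 N.
The static-friction limit is μ_s N = 136.8 N.
368.2 > 136.8 N → the machine part slides; f = μ_k N = 0.57×198.2 = 113 N.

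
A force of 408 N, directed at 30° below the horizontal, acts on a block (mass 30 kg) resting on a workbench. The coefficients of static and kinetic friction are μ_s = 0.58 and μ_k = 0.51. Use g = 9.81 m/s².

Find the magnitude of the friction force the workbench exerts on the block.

N = m g + P sin α = 294.3 + 408×sin 30° = 498.3 N.
Horizontally, friction must balance P cos α = 353.3 N.
The static-friction limit is μ_s N = 289 N.
The required friction exceeds μ_s N, so the block moves and f = μ_k N = 254 N.

f ≈ 254 N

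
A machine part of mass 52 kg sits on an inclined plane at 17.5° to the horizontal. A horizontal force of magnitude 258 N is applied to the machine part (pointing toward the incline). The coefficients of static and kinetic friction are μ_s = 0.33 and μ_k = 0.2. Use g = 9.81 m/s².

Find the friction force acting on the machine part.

f ≈ 92.7 N (down the incline)

Resolve perpendicular to the incline: N = m g cos θ + P sin θ = 52×9.81×cos 17.5° + 258×sin 17.5° = 564.1 N.
Along the incline, the net driving force (taking up-slope positive) is P cos θ − m g sin θ = 246.1 − 153.4 = 92.66 N, so equilibrium requires friction f = -92.66 N (down-slope).
Maximum static friction: μ_s N = 0.33 × 564.1 = 186.2 N.
Since 92.66 N is within the 186.2 N limit, the machine part stays put and friction is exactly 92.7 N.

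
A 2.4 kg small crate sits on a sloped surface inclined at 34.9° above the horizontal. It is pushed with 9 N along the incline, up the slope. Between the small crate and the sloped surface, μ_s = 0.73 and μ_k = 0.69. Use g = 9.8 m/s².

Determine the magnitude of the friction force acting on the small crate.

The normal reaction is N = m g cos θ = 19.29 N.
Parallel to the incline, ΣF = 0 gives f = m g sin θ − P = 13.46 − 9 = 4.457 N (up-slope positive).
Maximum static friction available: μ_s N = 0.73 × 19.29 = 14.08 N.
Since |4.457| ≤ 14.08 N, static friction is sufficient; f equals the required value, not μ_s N.

f ≈ 4.46 N (up the incline)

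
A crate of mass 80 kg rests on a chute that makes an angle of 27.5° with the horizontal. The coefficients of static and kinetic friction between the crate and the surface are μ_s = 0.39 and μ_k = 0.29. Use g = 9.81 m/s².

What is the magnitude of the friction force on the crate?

Normal force: N = m g cos θ = 80 × 9.81 × cos 27.5° = 696.1 N.
Along the slope the weight component is m g sin θ = 362.4 N; friction must supply exactly this, acting up-slope.
Static friction can supply at most μ_s N = 271.5 N.
|362.4| exceeds 271.5 N, so the crate slips down-slope; friction is kinetic, f = μ_k N = 0.29×696.1 = 202 N.

f ≈ 202 N (up the incline)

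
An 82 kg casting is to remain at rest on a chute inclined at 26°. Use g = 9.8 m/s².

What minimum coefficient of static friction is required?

At the slip threshold m g sin θ = μ_s m g cos θ, so μ_s,min = tan θ.
μ_s,min = tan 26° = 0.488.

μ_s,min ≈ 0.488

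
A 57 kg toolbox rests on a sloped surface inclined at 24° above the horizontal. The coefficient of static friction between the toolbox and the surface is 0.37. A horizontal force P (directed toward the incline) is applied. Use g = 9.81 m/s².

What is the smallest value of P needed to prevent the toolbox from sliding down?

The toolbox tends to slide down (tan θ > μ_s), so at the point of impending slip friction acts up-slope at its limit: f = μ_s N.
Perpendicular to the incline: N = m g cos θ + P sin θ.
Along the incline: P cos θ + μ_s N = m g sin θ, i.e. P cos θ + μ_s (m g cos θ + P sin θ) = m g sin θ.
Solving, P (cos θ + μ_s sin θ) = m g (sin θ − μ_s cos θ), so P = 559×0.06872/1.064 = 36.1 N.

P_min ≈ 36.1 N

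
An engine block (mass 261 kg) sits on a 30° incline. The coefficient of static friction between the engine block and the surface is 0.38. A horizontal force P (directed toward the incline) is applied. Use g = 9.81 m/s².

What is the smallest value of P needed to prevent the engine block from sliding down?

The engine block tends to slide down (tan θ > μ_s), so at the point of impending slip friction acts up-slope at its limit: f = μ_s N.
Perpendicular to the incline: N = m g cos θ + P sin θ.
Along the incline: P cos θ + μ_s N = m g sin θ, i.e. P cos θ + μ_s (m g cos θ + P sin θ) = m g sin θ.
Solving, P (cos θ + μ_s sin θ) = m g (sin θ − μ_s cos θ), so P = 2560×0.1709/1.056 = 414 N.

P_min ≈ 414 N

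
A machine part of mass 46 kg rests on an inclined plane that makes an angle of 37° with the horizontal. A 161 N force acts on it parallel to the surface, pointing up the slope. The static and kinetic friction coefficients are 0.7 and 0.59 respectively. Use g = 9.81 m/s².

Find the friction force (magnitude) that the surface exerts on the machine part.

The normal reaction is N = m g cos θ = 360.4 N.
For equilibrium along the incline the friction force must supply f = m g sin θ − P = 271.6 − 161 = 110.6 N (positive meaning up-slope).
Maximum static friction available: μ_s N = 0.7 × 360.4 = 252.3 N.
Since |110.6| ≤ 252.3 N, static friction is sufficient; f equals the required value, not μ_s N.

f ≈ 111 N (up the incline)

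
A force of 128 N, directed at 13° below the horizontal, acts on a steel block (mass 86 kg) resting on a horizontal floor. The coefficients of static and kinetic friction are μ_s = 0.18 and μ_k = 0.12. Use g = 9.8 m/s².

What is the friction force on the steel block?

N = m g + P sin α = 842.8 + 128×sin 13° = 871.6 N.
The horizontal driving force is P cos α = 124.7 N, so equilibrium needs friction f = 124.7 N.
μ_s N = 0.18 × 871.6 = 156.9 N.
124.7 ≤ 156.9 N → static; friction equals the required 125 N.

f ≈ 125 N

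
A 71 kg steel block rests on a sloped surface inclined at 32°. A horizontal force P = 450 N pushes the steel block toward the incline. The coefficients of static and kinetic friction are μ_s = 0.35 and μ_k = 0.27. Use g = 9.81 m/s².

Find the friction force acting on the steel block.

f ≈ 12.5 N (down the incline)

The horizontal push has a component P sin θ into the surface, so N = m g cos θ + P sin θ = 590.7 + 238.5 = 829.1 N.
Along the incline, the net driving force (taking up-slope positive) is P cos θ − m g sin θ = 381.6 − 369.1 = 12.53 N, so equilibrium requires friction f = -12.53 N (down-slope).
The limit of static friction is μ_s N = 290.2 N.
Since 12.53 N is within the 290.2 N limit, the steel block stays put and friction is exactly 12.5 N.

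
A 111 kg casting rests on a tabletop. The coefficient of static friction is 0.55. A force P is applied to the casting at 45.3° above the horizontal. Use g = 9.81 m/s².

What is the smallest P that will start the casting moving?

N = m g − P sin α (the pull lifts the casting).
At impending slip, P cos α = μ_s N = μ_s (m g − P sin α).
Solving: P (cos α + μ_s sin α) = μ_s m g → P = 0.55×1090/(cos 45.3° + 0.55 sin 45.3°) = 599/1.094 = 547 N.

P ≈ 547 N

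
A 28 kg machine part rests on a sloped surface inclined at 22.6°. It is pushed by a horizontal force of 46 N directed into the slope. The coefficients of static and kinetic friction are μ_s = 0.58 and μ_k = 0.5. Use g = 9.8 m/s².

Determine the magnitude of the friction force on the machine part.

Normal direction: N = m g cos θ + P sin θ = 271 N.
Parallel to the incline: P cos θ − m g sin θ = 42.47 − 105.5 = -62.98 N; the friction needed to balance this is 62.98 N acting up the slope.
The limit of static friction is μ_s N = 157.2 N.
Since 62.98 N is within the 157.2 N limit, the machine part stays put and friction is exactly 63 N.

f ≈ 63 N (up the incline)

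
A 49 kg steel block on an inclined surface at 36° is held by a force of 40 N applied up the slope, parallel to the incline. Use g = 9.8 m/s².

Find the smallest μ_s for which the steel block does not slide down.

μ_s,min ≈ 0.624

N = m g cos θ = 388.5 N.
Friction must make up the shortfall along the incline: f = m g sin θ − P = 282.3 − 40 = 242.3 N.
At the threshold f = μ_s N, so μ_s,min = 242.3/388.5 = 0.624.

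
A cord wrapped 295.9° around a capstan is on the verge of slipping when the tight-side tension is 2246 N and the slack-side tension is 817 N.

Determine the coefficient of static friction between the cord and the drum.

μ ≈ 0.196

T₂/T₁ = e^{μβ} → μ = ln(T₂/T₁)/β.
β = 295.9° = 5.164 rad.
μ = ln(2246/817)/5.164 = ln(2.749)/5.164 = 0.196.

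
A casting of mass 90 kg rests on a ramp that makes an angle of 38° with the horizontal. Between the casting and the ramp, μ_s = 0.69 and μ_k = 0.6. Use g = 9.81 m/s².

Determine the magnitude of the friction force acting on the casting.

Perpendicular to the surface, N = m g cos θ = 90·9.81·cos 38° = 695.7 N.
Along the slope the weight component is m g sin θ = 543.6 N; friction must supply exactly this, acting up-slope.
Static friction can supply at most μ_s N = 480.1 N.
Since |543.6| > 480.1 N, static friction cannot hold it; the casting slides down the incline and kinetic friction applies: f = μ_k N = 0.6 × 695.7 = 417 N.

f ≈ 417 N (up the incline)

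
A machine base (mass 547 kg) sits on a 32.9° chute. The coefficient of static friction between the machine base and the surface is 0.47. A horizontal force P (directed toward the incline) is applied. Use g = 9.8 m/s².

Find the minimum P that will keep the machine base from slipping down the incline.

The machine base tends to slide down (tan θ > μ_s), so at the point of impending slip friction acts up-slope at its limit: f = μ_s N.
Perpendicular to the incline: N = m g cos θ + P sin θ.
Along the incline: P cos θ + μ_s N = m g sin θ, i.e. P cos θ + μ_s (m g cos θ + P sin θ) = m g sin θ.
Solving, P (cos θ + μ_s sin θ) = m g (sin θ − μ_s cos θ), so P = 5360×0.1486/1.095 = 727 N.

P_min ≈ 727 N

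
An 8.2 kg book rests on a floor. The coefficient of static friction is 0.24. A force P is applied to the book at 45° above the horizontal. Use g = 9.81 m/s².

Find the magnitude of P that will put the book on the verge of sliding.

N = m g − P sin α (the pull lifts the book).
At impending slip, P cos α = μ_s N = μ_s (m g − P sin α).
Solving: P (cos α + μ_s sin α) = μ_s m g → P = 0.24×80.4/(cos 45° + 0.24 sin 45°) = 19.3/0.8768 = 22 N.

P ≈ 22 N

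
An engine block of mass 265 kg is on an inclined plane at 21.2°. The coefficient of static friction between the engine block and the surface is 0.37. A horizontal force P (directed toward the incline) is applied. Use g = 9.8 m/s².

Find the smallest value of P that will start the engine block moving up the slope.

At impending motion up the slope, friction acts down-slope at its limit: f = μ_s N.
Perpendicular to the incline: N = m g cos θ + P sin θ.
Along the incline: P cos θ = m g sin θ + μ_s N = m g sin θ + μ_s (m g cos θ + P sin θ).
Solving, P (cos θ − μ_s sin θ) = m g (sin θ + μ_s cos θ), so P = 265×9.8×(sin 21.2° + 0.37 cos 21.2°)/(cos 21.2° − 0.37 sin 21.2°) = 2600×0.7066/0.7985 = 2300 N.

P ≈ 2300 N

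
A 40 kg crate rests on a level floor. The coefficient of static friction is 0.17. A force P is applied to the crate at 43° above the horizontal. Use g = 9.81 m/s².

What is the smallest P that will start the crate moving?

P ≈ 78.7 N

N = m g − P sin α (the pull lifts the crate).
At impending slip, P cos α = μ_s N = μ_s (m g − P sin α).
Solving: P (cos α + μ_s sin α) = μ_s m g → P = 0.17×392/(cos 43° + 0.17 sin 43°) = 66.7/0.8473 = 78.7 N.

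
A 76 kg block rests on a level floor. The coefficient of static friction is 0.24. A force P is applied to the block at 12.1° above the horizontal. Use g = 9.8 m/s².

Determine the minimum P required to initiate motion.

N = m g − P sin α (the pull lifts the block).
At impending slip, P cos α = μ_s N = μ_s (m g − P sin α).
Solving: P (cos α + μ_s sin α) = μ_s m g → P = 0.24×745/(cos 12.1° + 0.24 sin 12.1°) = 179/1.028 = 174 N.

P ≈ 174 N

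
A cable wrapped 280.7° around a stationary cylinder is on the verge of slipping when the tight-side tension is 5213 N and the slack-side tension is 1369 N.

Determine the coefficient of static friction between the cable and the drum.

T₂/T₁ = e^{μβ} → μ = ln(T₂/T₁)/β.
β = 280.7° = 4.899 rad.
μ = ln(5213/1369)/4.899 = ln(3.808)/4.899 = 0.273.

μ ≈ 0.273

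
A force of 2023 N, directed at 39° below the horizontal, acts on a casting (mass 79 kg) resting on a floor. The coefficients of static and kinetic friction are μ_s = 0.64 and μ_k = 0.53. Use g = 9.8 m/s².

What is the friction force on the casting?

f ≈ 1090 N

Vertical equilibrium gives N = m g + P sin α = 2047 N.
The horizontal driving force is P cos α = 1572 N, so equilibrium needs friction f = 1572 N.
The static-friction limit is μ_s N = 1310 N.
The required friction exceeds μ_s N, so the casting moves and f = μ_k N = 1090 N.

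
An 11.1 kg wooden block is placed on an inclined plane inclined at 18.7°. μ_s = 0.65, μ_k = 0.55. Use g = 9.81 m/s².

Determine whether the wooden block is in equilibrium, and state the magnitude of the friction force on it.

N = m g cos θ = 103 N.
Down-slope weight component: m g sin θ = 34.9 N.
μ_s N = 67 N.
34.9 ≤ 67 N, so it stays put; friction = 34.9 N.

f ≈ 34.9 N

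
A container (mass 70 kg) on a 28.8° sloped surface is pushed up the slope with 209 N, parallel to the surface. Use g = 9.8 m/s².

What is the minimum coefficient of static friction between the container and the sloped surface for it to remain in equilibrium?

N = m g cos θ = 601.1 N.
Friction must make up the shortfall along the incline: f = m g sin θ − P = 330.5 − 209 = 121.5 N.
At the threshold f = μ_s N, so μ_s,min = 121.5/601.1 = 0.202.

μ_s,min ≈ 0.202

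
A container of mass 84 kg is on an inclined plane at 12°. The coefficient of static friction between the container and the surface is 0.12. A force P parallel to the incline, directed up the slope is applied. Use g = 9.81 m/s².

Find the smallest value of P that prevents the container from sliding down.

P_min ≈ 74.6 N

The container tends to slide down (tan θ > μ_s), so at the point of impending slip friction acts up-slope at its limit: f = μ_s N.
P is parallel to the surface, so N = m g cos θ = 806 N.
Along the incline: P + μ_s N = m g sin θ, so P = 171 − 0.12×806 = 74.6 N.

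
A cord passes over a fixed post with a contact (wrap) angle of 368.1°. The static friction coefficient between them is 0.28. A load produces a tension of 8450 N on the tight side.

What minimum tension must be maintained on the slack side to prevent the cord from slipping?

T_min ≈ 1400 N

Capstan equation at impending slip: T_tight/T_slack = e^{μβ}.
β = 368.1° = 6.425 rad; e^{μβ} = e^{0.28×6.425} = 6.043.
T_slack = T_tight / e^{μβ} = 8450 / 6.043 = 1400 N.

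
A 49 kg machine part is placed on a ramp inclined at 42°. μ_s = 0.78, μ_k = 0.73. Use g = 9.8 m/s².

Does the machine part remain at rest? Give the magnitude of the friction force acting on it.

N = m g cos θ = 357 N.
Down-slope weight component: m g sin θ = 321 N.
μ_s N = 278 N.
321 > 278 N, so it slides; kinetic friction f = μ_k N = 0.73×357 = 261 N.

f ≈ 261 N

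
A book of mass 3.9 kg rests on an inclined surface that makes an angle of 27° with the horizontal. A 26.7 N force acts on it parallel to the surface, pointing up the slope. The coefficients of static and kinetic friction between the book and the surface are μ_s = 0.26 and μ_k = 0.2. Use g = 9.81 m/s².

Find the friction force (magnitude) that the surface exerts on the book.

Normal force: N = m g cos θ = 3.9 × 9.81 × cos 27° = 34.09 N.
Parallel to the incline, ΣF = 0 gives f = m g sin θ − P = 17.37 − 26.7 = -9.331 N (up-slope positive).
The static-friction ceiling is μ_s N = 0.26 × 34.09 = 8.863 N.
Since |-9.331| > 8.863 N, static friction cannot hold it; the book slides up the incline and kinetic friction applies: f = μ_k N = 0.2 × 34.09 = 6.82 N.

f ≈ 6.82 N (down the incline)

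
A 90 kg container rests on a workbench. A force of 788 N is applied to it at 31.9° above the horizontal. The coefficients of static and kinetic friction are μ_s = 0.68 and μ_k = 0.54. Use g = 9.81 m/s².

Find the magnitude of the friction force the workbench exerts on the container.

N = m g − P sin α = 882.9 − 788×sin 31.9° = 466.5 N.
For equilibrium, f = P cos α = 788×cos 31.9° = 669 N.
The static-friction limit is μ_s N = 317.2 N.
669 > 317.2 N → the container slides; f = μ_k N = 0.54×466.5 = 252 N.

f ≈ 252 N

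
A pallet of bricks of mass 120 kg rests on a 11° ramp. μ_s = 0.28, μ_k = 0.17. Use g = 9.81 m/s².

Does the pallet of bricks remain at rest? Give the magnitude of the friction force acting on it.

N = m g cos θ = 1160 N.
Down-slope weight component: m g sin θ = 225 N.
μ_s N = 324 N.
225 ≤ 324 N, so it stays put; friction = 225 N.

f ≈ 225 N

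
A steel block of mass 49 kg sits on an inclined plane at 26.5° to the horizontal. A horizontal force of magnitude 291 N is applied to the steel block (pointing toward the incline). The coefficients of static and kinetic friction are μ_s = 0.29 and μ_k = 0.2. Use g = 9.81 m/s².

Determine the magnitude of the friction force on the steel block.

Normal direction: N = m g cos θ + P sin θ = 560 N.
Along the incline, the net driving force (taking up-slope positive) is P cos θ − m g sin θ = 260.4 − 214.5 = 45.94 N, so equilibrium requires friction f = -45.94 N (down-slope).
The limit of static friction is μ_s N = 162.4 N.
Since 45.94 N is within the 162.4 N limit, the steel block stays put and friction is exactly 45.9 N.

f ≈ 45.9 N (down the incline)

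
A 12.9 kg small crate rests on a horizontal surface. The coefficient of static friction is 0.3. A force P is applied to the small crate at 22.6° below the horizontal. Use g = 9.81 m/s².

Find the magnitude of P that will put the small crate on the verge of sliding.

P ≈ 47 N

N = m g + P sin α (the push presses the small crate into the horizontal surface).
At impending slip, P cos α = μ_s N = μ_s (m g + P sin α).
Solving: P (cos α − μ_s sin α) = μ_s m g → P = 0.3×127/(cos 22.6° − 0.3 sin 22.6°) = 38/0.8079 = 47 N.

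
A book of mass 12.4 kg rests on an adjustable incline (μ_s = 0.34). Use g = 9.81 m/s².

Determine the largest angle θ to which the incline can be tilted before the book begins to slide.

θ_max ≈ 18.8°

At the slip threshold, m g sin θ = μ_s · m g cos θ, so tan θ = μ_s.
θ_max = arctan(0.34) = 18.8°.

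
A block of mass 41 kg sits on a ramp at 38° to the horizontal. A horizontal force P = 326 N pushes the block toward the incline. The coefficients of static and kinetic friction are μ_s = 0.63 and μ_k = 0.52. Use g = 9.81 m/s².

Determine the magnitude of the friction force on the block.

Resolve perpendicular to the incline: N = m g cos θ + P sin θ = 41×9.81×cos 38° + 326×sin 38° = 517.7 N.
Along the incline, the net driving force (taking up-slope positive) is P cos θ − m g sin θ = 256.9 − 247.6 = 9.266 N, so equilibrium requires friction f = -9.266 N (down-slope).
Maximum static friction: μ_s N = 0.63 × 517.7 = 326.1 N.
|f_req| = 9.266 ≤ 326.1 N → the block is in equilibrium; friction equals the required value.

f ≈ 9.27 N (down the incline)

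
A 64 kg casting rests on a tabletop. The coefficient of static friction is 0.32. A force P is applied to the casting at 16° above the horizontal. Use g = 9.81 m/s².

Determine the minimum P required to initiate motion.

P ≈ 191 N

N = m g − P sin α (the pull lifts the casting).
At impending slip, P cos α = μ_s N = μ_s (m g − P sin α).
Solving: P (cos α + μ_s sin α) = μ_s m g → P = 0.32×628/(cos 16° + 0.32 sin 16°) = 201/1.049 = 191 N.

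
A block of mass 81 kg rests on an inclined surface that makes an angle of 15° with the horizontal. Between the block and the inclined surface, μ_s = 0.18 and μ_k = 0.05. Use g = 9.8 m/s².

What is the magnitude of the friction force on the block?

Perpendicular to the surface, N = m g cos θ = 81·9.8·cos 15° = 766.8 N.
For equilibrium along the incline, friction must balance the weight component: f = m g sin θ = 205.5 N up the slope.
The static-friction ceiling is μ_s N = 0.18 × 766.8 = 138 N.
Since |205.5| > 138 N, static friction cannot hold it; the block slides down the incline and kinetic friction applies: f = μ_k N = 0.05 × 766.8 = 38.3 N.

f ≈ 38.3 N (up the incline)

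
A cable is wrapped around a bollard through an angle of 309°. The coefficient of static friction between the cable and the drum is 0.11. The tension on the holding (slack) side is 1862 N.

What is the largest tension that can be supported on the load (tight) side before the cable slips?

T_max ≈ 3370 N

At impending slip the capstan equation gives T₂/T₁ = e^{μβ} with β in radians.
β = 309° × π/180 = 5.393 rad.
e^{μβ} = e^{0.11×5.393} = 1.81.
T₂ = T₁ · e^{μβ} = 1862 × 1.81 = 3370 N.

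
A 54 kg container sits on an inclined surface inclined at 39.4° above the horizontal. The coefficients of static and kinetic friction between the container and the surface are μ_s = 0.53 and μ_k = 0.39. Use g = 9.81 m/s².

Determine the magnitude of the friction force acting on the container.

Normal force: N = m g cos θ = 54 × 9.81 × cos 39.4° = 409.3 N.
For equilibrium along the incline, friction must balance the weight component: f = m g sin θ = 336.2 N up the slope.
Maximum static friction available: μ_s N = 0.53 × 409.3 = 217 N.
|336.2| exceeds 217 N, so the container slips down-slope; friction is kinetic, f = μ_k N = 0.39×409.3 = 160 N.

f ≈ 160 N (up the incline)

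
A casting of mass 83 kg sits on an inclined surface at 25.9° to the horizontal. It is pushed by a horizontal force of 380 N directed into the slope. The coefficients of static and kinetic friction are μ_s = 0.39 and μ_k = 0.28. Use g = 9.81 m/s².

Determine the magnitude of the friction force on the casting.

Normal direction: N = m g cos θ + P sin θ = 898.4 N.
Along the incline, the net driving force (taking up-slope positive) is P cos θ − m g sin θ = 341.8 − 355.7 = -13.83 N, so equilibrium requires friction f = 13.83 N (up-slope).
The limit of static friction is μ_s N = 350.4 N.
|f_req| = 13.83 ≤ 350.4 N → the casting is in equilibrium; friction equals the required value.

f ≈ 13.8 N (up the incline)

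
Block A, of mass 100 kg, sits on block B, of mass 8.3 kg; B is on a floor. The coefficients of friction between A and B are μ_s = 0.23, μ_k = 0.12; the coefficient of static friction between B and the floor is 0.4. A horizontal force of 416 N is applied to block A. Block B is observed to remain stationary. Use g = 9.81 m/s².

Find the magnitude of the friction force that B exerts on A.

f ≈ 118 N

The normal force B exerts on A is simply A's weight, N₁ = 981 N.
Maximum static friction on A from B: μ_s N₁ = 0.23×981 = 225.6 N.
P = 416 N exceeds that limit, so A slips over B and the interface friction becomes kinetic: f₁ = μ_k N₁ = 0.12×981 = 118 N.
By Newton's third law B feels 118 N forward from A. With B stationary, the floor's static friction on B balances it: f₂ = 118 N (well within μ_s(m_A+m_B)g = 425 N).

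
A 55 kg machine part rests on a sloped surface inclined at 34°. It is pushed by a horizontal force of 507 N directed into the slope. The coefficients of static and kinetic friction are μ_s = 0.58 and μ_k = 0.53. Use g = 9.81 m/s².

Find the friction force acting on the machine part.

f ≈ 119 N (down the incline)

Resolve perpendicular to the incline: N = m g cos θ + P sin θ = 55×9.81×cos 34° + 507×sin 34° = 730.8 N.
Along the incline, the net driving force (taking up-slope positive) is P cos θ − m g sin θ = 420.3 − 301.7 = 118.6 N, so equilibrium requires friction f = -118.6 N (down-slope).
Maximum static friction: μ_s N = 0.58 × 730.8 = 423.9 N.
Since 118.6 N is within the 423.9 N limit, the machine part stays put and friction is exactly 119 N.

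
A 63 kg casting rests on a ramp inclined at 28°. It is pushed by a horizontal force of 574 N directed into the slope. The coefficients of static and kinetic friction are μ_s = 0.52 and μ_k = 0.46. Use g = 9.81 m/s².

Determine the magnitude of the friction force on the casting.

Normal direction: N = m g cos θ + P sin θ = 815.2 N.
Parallel to the incline: P cos θ − m g sin θ = 506.8 − 290.1 = 216.7 N; the friction needed to balance this is 216.7 N acting down the slope.
Maximum static friction: μ_s N = 0.52 × 815.2 = 423.9 N.
|f_req| = 216.7 ≤ 423.9 N → the casting is in equilibrium; friction equals the required value.

f ≈ 217 N (down the incline)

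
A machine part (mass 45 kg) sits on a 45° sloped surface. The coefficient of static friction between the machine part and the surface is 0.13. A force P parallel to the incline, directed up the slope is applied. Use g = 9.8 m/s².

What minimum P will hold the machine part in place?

The machine part tends to slide down (tan θ > μ_s), so at the point of impending slip friction acts up-slope at its limit: f = μ_s N.
P is parallel to the surface, so N = m g cos θ = 312 N.
Along the incline: P + μ_s N = m g sin θ, so P = 312 − 0.13×312 = 271 N.

P_min ≈ 271 N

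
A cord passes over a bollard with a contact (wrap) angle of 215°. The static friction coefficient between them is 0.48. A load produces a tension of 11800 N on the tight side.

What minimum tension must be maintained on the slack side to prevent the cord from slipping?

Capstan equation at impending slip: T_tight/T_slack = e^{μβ}.
β = 215° = 3.752 rad; e^{μβ} = e^{0.48×3.752} = 6.057.
T_slack = T_tight / e^{μβ} = 11800 / 6.057 = 1950 N.

T_min ≈ 1950 N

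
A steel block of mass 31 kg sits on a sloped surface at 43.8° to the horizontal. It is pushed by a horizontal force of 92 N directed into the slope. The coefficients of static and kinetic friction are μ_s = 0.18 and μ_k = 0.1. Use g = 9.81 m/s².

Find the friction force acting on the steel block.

f ≈ 28.3 N (up the incline)

Normal direction: N = m g cos θ + P sin θ = 283.2 N.
Parallel to the incline: P cos θ − m g sin θ = 66.4 − 210.5 = -144.1 N; the friction needed to balance this is 144.1 N acting up the slope.
Maximum static friction: μ_s N = 0.18 × 283.2 = 50.97 N.
|f_req| = 144.1 > 50.97 N → the steel block slides down the incline; f = μ_k N = 0.1 × 283.2 = 28.3 N.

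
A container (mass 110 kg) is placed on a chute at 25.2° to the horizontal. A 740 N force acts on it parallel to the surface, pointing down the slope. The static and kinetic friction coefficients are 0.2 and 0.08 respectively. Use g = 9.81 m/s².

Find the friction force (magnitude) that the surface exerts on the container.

f ≈ 78.1 N (up the incline)

The normal reaction is N = m g cos θ = 976.4 N.
Parallel to the incline, ΣF = 0 gives f = m g sin θ + P = 459.5 + 740 = 1199 N (up-slope positive).
Maximum static friction available: μ_s N = 0.2 × 976.4 = 195.3 N.
Since |1199| > 195.3 N, static friction cannot hold it; the container slides down the incline and kinetic friction applies: f = μ_k N = 0.08 × 976.4 = 78.1 N.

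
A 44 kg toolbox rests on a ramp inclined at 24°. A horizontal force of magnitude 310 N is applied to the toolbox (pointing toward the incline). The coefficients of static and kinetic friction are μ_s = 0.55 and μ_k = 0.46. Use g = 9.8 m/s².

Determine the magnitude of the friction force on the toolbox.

f ≈ 108 N (down the incline)

Normal direction: N = m g cos θ + P sin θ = 520 N.
Parallel to the incline: P cos θ − m g sin θ = 283.2 − 175.4 = 107.8 N; the friction needed to balance this is 107.8 N acting down the slope.
Maximum static friction: μ_s N = 0.55 × 520 = 286 N.
Since 107.8 N is within the 286 N limit, the toolbox stays put and friction is exactly 108 N.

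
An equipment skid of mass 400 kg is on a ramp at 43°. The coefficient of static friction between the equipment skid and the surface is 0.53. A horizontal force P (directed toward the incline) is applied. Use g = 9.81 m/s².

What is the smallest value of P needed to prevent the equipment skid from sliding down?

P_min ≈ 1060 N

The equipment skid tends to slide down (tan θ > μ_s), so at the point of impending slip friction acts up-slope at its limit: f = μ_s N.
Perpendicular to the incline: N = m g cos θ + P sin θ.
Along the incline: P cos θ + μ_s N = m g sin θ, i.e. P cos θ + μ_s (m g cos θ + P sin θ) = m g sin θ.
Solving, P (cos θ + μ_s sin θ) = m g (sin θ − μ_s cos θ), so P = 3920×0.2944/1.093 = 1060 N.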